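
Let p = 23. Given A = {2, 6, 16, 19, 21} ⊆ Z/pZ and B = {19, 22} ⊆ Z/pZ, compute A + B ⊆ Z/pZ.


Work in Z/23Z: reduce every sum a + b modulo 23.
Enumerate all 10 pairs:
a = 2: 2+19=21, 2+22=1
a = 6: 6+19=2, 6+22=5
a = 16: 16+19=12, 16+22=15
a = 19: 19+19=15, 19+22=18
a = 21: 21+19=17, 21+22=20
Distinct residues collected: {1, 2, 5, 12, 15, 17, 18, 20, 21}
|A + B| = 9 (out of 23 total residues).

A + B = {1, 2, 5, 12, 15, 17, 18, 20, 21}


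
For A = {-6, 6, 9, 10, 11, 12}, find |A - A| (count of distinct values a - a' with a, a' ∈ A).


A - A = {a - a' : a, a' ∈ A}; |A| = 6.
Bounds: 2|A|-1 ≤ |A - A| ≤ |A|² - |A| + 1, i.e. 11 ≤ |A - A| ≤ 31.
Note: 0 ∈ A - A always (from a - a). The set is symmetric: if d ∈ A - A then -d ∈ A - A.
Enumerate nonzero differences d = a - a' with a > a' (then include -d):
Positive differences: {1, 2, 3, 4, 5, 6, 12, 15, 16, 17, 18}
Full difference set: {0} ∪ (positive diffs) ∪ (negative diffs).
|A - A| = 1 + 2·11 = 23 (matches direct enumeration: 23).

|A - A| = 23


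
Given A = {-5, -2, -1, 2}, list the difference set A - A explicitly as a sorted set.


A - A = {a - a' : a, a' ∈ A}.
Compute a - a' for each ordered pair (a, a'):
a = -5: -5--5=0, -5--2=-3, -5--1=-4, -5-2=-7
a = -2: -2--5=3, -2--2=0, -2--1=-1, -2-2=-4
a = -1: -1--5=4, -1--2=1, -1--1=0, -1-2=-3
a = 2: 2--5=7, 2--2=4, 2--1=3, 2-2=0
Collecting distinct values (and noting 0 appears from a-a):
A - A = {-7, -4, -3, -1, 0, 1, 3, 4, 7}
|A - A| = 9

A - A = {-7, -4, -3, -1, 0, 1, 3, 4, 7}


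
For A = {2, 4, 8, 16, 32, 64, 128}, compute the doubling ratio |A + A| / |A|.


|A| = 7.
Compute A + A by enumerating all 49 pairs.
A + A = {4, 6, 8, 10, 12, 16, 18, 20, 24, 32, 34, 36, 40, 48, 64, 66, 68, 72, 80, 96, 128, 130, 132, 136, 144, 160, 192, 256}, so |A + A| = 28.
K = |A + A| / |A| = 28/7 = 4/1 ≈ 4.0000.
Reference: AP of size 7 gives K = 13/7 ≈ 1.8571; a fully generic set of size 7 gives K ≈ 4.0000.

|A| = 7, |A + A| = 28, K = 28/7 = 4/1.


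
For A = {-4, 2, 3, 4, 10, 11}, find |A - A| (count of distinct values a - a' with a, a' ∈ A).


A - A = {a - a' : a, a' ∈ A}; |A| = 6.
Bounds: 2|A|-1 ≤ |A - A| ≤ |A|² - |A| + 1, i.e. 11 ≤ |A - A| ≤ 31.
Note: 0 ∈ A - A always (from a - a). The set is symmetric: if d ∈ A - A then -d ∈ A - A.
Enumerate nonzero differences d = a - a' with a > a' (then include -d):
Positive differences: {1, 2, 6, 7, 8, 9, 14, 15}
Full difference set: {0} ∪ (positive diffs) ∪ (negative diffs).
|A - A| = 1 + 2·8 = 17 (matches direct enumeration: 17).

|A - A| = 17


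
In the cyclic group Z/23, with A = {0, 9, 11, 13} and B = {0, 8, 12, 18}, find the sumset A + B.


Work in Z/23Z: reduce every sum a + b modulo 23.
Enumerate all 16 pairs:
a = 0: 0+0=0, 0+8=8, 0+12=12, 0+18=18
a = 9: 9+0=9, 9+8=17, 9+12=21, 9+18=4
a = 11: 11+0=11, 11+8=19, 11+12=0, 11+18=6
a = 13: 13+0=13, 13+8=21, 13+12=2, 13+18=8
Distinct residues collected: {0, 2, 4, 6, 8, 9, 11, 12, 13, 17, 18, 19, 21}
|A + B| = 13 (out of 23 total residues).

A + B = {0, 2, 4, 6, 8, 9, 11, 12, 13, 17, 18, 19, 21}


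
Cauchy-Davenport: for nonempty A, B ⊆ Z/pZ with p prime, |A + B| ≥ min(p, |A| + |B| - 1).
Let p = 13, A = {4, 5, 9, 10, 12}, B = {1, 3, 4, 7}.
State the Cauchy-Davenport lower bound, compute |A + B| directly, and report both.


Cauchy-Davenport: |A + B| ≥ min(p, |A| + |B| - 1) for A, B nonempty in Z/pZ.
|A| = 5, |B| = 4, p = 13.
CD lower bound = min(13, 5 + 4 - 1) = min(13, 8) = 8.
Compute A + B mod 13 directly:
a = 4: 4+1=5, 4+3=7, 4+4=8, 4+7=11
a = 5: 5+1=6, 5+3=8, 5+4=9, 5+7=12
a = 9: 9+1=10, 9+3=12, 9+4=0, 9+7=3
a = 10: 10+1=11, 10+3=0, 10+4=1, 10+7=4
a = 12: 12+1=0, 12+3=2, 12+4=3, 12+7=6
A + B = {0, 1, 2, 3, 4, 5, 6, 7, 8, 9, 10, 11, 12}, so |A + B| = 13.
Verify: 13 ≥ 8? Yes ✓.

CD lower bound = 8, actual |A + B| = 13.


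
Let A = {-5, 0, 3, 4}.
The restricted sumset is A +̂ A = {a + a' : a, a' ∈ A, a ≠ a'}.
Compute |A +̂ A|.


Restricted sumset: A +̂ A = {a + a' : a ∈ A, a' ∈ A, a ≠ a'}.
Equivalently, take A + A and drop any sum 2a that is achievable ONLY as a + a for a ∈ A (i.e. sums representable only with equal summands).
Enumerate pairs (a, a') with a < a' (symmetric, so each unordered pair gives one sum; this covers all a ≠ a'):
  -5 + 0 = -5
  -5 + 3 = -2
  -5 + 4 = -1
  0 + 3 = 3
  0 + 4 = 4
  3 + 4 = 7
Collected distinct sums: {-5, -2, -1, 3, 4, 7}
|A +̂ A| = 6
(Reference bound: |A +̂ A| ≥ 2|A| - 3 for |A| ≥ 2, with |A| = 4 giving ≥ 5.)

|A +̂ A| = 6


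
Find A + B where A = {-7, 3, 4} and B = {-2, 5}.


A + B = {a + b : a ∈ A, b ∈ B}.
Enumerate all |A|·|B| = 3·2 = 6 pairs (a, b) and collect distinct sums.
a = -7: -7+-2=-9, -7+5=-2
a = 3: 3+-2=1, 3+5=8
a = 4: 4+-2=2, 4+5=9
Collecting distinct sums: A + B = {-9, -2, 1, 2, 8, 9}
|A + B| = 6

A + B = {-9, -2, 1, 2, 8, 9}


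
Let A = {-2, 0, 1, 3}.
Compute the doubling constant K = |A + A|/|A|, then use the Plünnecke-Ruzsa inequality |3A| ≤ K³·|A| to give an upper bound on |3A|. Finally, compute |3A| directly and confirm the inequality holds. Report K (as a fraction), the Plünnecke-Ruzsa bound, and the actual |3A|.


|A| = 4.
Step 1: Compute A + A by enumerating all 16 pairs.
A + A = {-4, -2, -1, 0, 1, 2, 3, 4, 6}, so |A + A| = 9.
Step 2: Doubling constant K = |A + A|/|A| = 9/4 = 9/4 ≈ 2.2500.
Step 3: Plünnecke-Ruzsa gives |3A| ≤ K³·|A| = (2.2500)³ · 4 ≈ 45.5625.
Step 4: Compute 3A = A + A + A directly by enumerating all triples (a,b,c) ∈ A³; |3A| = 14.
Step 5: Check 14 ≤ 45.5625? Yes ✓.

K = 9/4, Plünnecke-Ruzsa bound K³|A| ≈ 45.5625, |3A| = 14, inequality holds.


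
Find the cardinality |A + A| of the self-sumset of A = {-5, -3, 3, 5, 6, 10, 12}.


A + A = {a + a' : a, a' ∈ A}; |A| = 7.
General bounds: 2|A| - 1 ≤ |A + A| ≤ |A|(|A|+1)/2, i.e. 13 ≤ |A + A| ≤ 28.
Lower bound 2|A|-1 is attained iff A is an arithmetic progression.
Enumerate sums a + a' for a ≤ a' (symmetric, so this suffices):
a = -5: -5+-5=-10, -5+-3=-8, -5+3=-2, -5+5=0, -5+6=1, -5+10=5, -5+12=7
a = -3: -3+-3=-6, -3+3=0, -3+5=2, -3+6=3, -3+10=7, -3+12=9
a = 3: 3+3=6, 3+5=8, 3+6=9, 3+10=13, 3+12=15
a = 5: 5+5=10, 5+6=11, 5+10=15, 5+12=17
a = 6: 6+6=12, 6+10=16, 6+12=18
a = 10: 10+10=20, 10+12=22
a = 12: 12+12=24
Distinct sums: {-10, -8, -6, -2, 0, 1, 2, 3, 5, 6, 7, 8, 9, 10, 11, 12, 13, 15, 16, 17, 18, 20, 22, 24}
|A + A| = 24

|A + A| = 24


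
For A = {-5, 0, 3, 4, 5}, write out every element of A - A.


A - A = {a - a' : a, a' ∈ A}.
Compute a - a' for each ordered pair (a, a'):
a = -5: -5--5=0, -5-0=-5, -5-3=-8, -5-4=-9, -5-5=-10
a = 0: 0--5=5, 0-0=0, 0-3=-3, 0-4=-4, 0-5=-5
a = 3: 3--5=8, 3-0=3, 3-3=0, 3-4=-1, 3-5=-2
a = 4: 4--5=9, 4-0=4, 4-3=1, 4-4=0, 4-5=-1
a = 5: 5--5=10, 5-0=5, 5-3=2, 5-4=1, 5-5=0
Collecting distinct values (and noting 0 appears from a-a):
A - A = {-10, -9, -8, -5, -4, -3, -2, -1, 0, 1, 2, 3, 4, 5, 8, 9, 10}
|A - A| = 17

A - A = {-10, -9, -8, -5, -4, -3, -2, -1, 0, 1, 2, 3, 4, 5, 8, 9, 10}


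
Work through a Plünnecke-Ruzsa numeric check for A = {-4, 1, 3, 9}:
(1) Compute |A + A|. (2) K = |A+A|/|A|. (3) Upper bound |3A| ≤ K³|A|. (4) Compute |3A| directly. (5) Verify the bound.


|A| = 4.
Step 1: Compute A + A by enumerating all 16 pairs.
A + A = {-8, -3, -1, 2, 4, 5, 6, 10, 12, 18}, so |A + A| = 10.
Step 2: Doubling constant K = |A + A|/|A| = 10/4 = 10/4 ≈ 2.5000.
Step 3: Plünnecke-Ruzsa gives |3A| ≤ K³·|A| = (2.5000)³ · 4 ≈ 62.5000.
Step 4: Compute 3A = A + A + A directly by enumerating all triples (a,b,c) ∈ A³; |3A| = 20.
Step 5: Check 20 ≤ 62.5000? Yes ✓.

K = 10/4, Plünnecke-Ruzsa bound K³|A| ≈ 62.5000, |3A| = 20, inequality holds.


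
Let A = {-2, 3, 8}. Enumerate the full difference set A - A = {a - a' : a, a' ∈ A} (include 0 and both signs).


A - A = {a - a' : a, a' ∈ A}.
Compute a - a' for each ordered pair (a, a'):
a = -2: -2--2=0, -2-3=-5, -2-8=-10
a = 3: 3--2=5, 3-3=0, 3-8=-5
a = 8: 8--2=10, 8-3=5, 8-8=0
Collecting distinct values (and noting 0 appears from a-a):
A - A = {-10, -5, 0, 5, 10}
|A - A| = 5

A - A = {-10, -5, 0, 5, 10}


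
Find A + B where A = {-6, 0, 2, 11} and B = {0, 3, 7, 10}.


A + B = {a + b : a ∈ A, b ∈ B}.
Enumerate all |A|·|B| = 4·4 = 16 pairs (a, b) and collect distinct sums.
a = -6: -6+0=-6, -6+3=-3, -6+7=1, -6+10=4
a = 0: 0+0=0, 0+3=3, 0+7=7, 0+10=10
a = 2: 2+0=2, 2+3=5, 2+7=9, 2+10=12
a = 11: 11+0=11, 11+3=14, 11+7=18, 11+10=21
Collecting distinct sums: A + B = {-6, -3, 0, 1, 2, 3, 4, 5, 7, 9, 10, 11, 12, 14, 18, 21}
|A + B| = 16

A + B = {-6, -3, 0, 1, 2, 3, 4, 5, 7, 9, 10, 11, 12, 14, 18, 21}


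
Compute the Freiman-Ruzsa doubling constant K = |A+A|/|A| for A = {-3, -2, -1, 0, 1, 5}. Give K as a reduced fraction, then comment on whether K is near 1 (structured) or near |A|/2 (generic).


|A| = 6.
Compute A + A by enumerating all 36 pairs.
A + A = {-6, -5, -4, -3, -2, -1, 0, 1, 2, 3, 4, 5, 6, 10}, so |A + A| = 14.
K = |A + A| / |A| = 14/6 = 7/3 ≈ 2.3333.
Reference: AP of size 6 gives K = 11/6 ≈ 1.8333; a fully generic set of size 6 gives K ≈ 3.5000.

|A| = 6, |A + A| = 14, K = 14/6 = 7/3.


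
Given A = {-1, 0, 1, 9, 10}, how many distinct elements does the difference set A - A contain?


A - A = {a - a' : a, a' ∈ A}; |A| = 5.
Bounds: 2|A|-1 ≤ |A - A| ≤ |A|² - |A| + 1, i.e. 9 ≤ |A - A| ≤ 21.
Note: 0 ∈ A - A always (from a - a). The set is symmetric: if d ∈ A - A then -d ∈ A - A.
Enumerate nonzero differences d = a - a' with a > a' (then include -d):
Positive differences: {1, 2, 8, 9, 10, 11}
Full difference set: {0} ∪ (positive diffs) ∪ (negative diffs).
|A - A| = 1 + 2·6 = 13 (matches direct enumeration: 13).

|A - A| = 13


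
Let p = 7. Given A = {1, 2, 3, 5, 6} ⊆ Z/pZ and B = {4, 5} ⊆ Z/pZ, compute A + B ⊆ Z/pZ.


Work in Z/7Z: reduce every sum a + b modulo 7.
Enumerate all 10 pairs:
a = 1: 1+4=5, 1+5=6
a = 2: 2+4=6, 2+5=0
a = 3: 3+4=0, 3+5=1
a = 5: 5+4=2, 5+5=3
a = 6: 6+4=3, 6+5=4
Distinct residues collected: {0, 1, 2, 3, 4, 5, 6}
|A + B| = 7 (out of 7 total residues).

A + B = {0, 1, 2, 3, 4, 5, 6}


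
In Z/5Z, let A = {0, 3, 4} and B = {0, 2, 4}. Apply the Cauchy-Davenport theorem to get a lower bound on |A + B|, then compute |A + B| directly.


Cauchy-Davenport: |A + B| ≥ min(p, |A| + |B| - 1) for A, B nonempty in Z/pZ.
|A| = 3, |B| = 3, p = 5.
CD lower bound = min(5, 3 + 3 - 1) = min(5, 5) = 5.
Compute A + B mod 5 directly:
a = 0: 0+0=0, 0+2=2, 0+4=4
a = 3: 3+0=3, 3+2=0, 3+4=2
a = 4: 4+0=4, 4+2=1, 4+4=3
A + B = {0, 1, 2, 3, 4}, so |A + B| = 5.
Verify: 5 ≥ 5? Yes ✓.

CD lower bound = 5, actual |A + B| = 5.


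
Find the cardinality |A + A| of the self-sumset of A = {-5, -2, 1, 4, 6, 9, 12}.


A + A = {a + a' : a, a' ∈ A}; |A| = 7.
General bounds: 2|A| - 1 ≤ |A + A| ≤ |A|(|A|+1)/2, i.e. 13 ≤ |A + A| ≤ 28.
Lower bound 2|A|-1 is attained iff A is an arithmetic progression.
Enumerate sums a + a' for a ≤ a' (symmetric, so this suffices):
a = -5: -5+-5=-10, -5+-2=-7, -5+1=-4, -5+4=-1, -5+6=1, -5+9=4, -5+12=7
a = -2: -2+-2=-4, -2+1=-1, -2+4=2, -2+6=4, -2+9=7, -2+12=10
a = 1: 1+1=2, 1+4=5, 1+6=7, 1+9=10, 1+12=13
a = 4: 4+4=8, 4+6=10, 4+9=13, 4+12=16
a = 6: 6+6=12, 6+9=15, 6+12=18
a = 9: 9+9=18, 9+12=21
a = 12: 12+12=24
Distinct sums: {-10, -7, -4, -1, 1, 2, 4, 5, 7, 8, 10, 12, 13, 15, 16, 18, 21, 24}
|A + A| = 18

|A + A| = 18


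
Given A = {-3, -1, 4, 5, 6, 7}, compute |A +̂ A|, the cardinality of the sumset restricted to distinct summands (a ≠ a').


Restricted sumset: A +̂ A = {a + a' : a ∈ A, a' ∈ A, a ≠ a'}.
Equivalently, take A + A and drop any sum 2a that is achievable ONLY as a + a for a ∈ A (i.e. sums representable only with equal summands).
Enumerate pairs (a, a') with a < a' (symmetric, so each unordered pair gives one sum; this covers all a ≠ a'):
  -3 + -1 = -4
  -3 + 4 = 1
  -3 + 5 = 2
  -3 + 6 = 3
  -3 + 7 = 4
  -1 + 4 = 3
  -1 + 5 = 4
  -1 + 6 = 5
  -1 + 7 = 6
  4 + 5 = 9
  4 + 6 = 10
  4 + 7 = 11
  5 + 6 = 11
  5 + 7 = 12
  6 + 7 = 13
Collected distinct sums: {-4, 1, 2, 3, 4, 5, 6, 9, 10, 11, 12, 13}
|A +̂ A| = 12
(Reference bound: |A +̂ A| ≥ 2|A| - 3 for |A| ≥ 2, with |A| = 6 giving ≥ 9.)

|A +̂ A| = 12


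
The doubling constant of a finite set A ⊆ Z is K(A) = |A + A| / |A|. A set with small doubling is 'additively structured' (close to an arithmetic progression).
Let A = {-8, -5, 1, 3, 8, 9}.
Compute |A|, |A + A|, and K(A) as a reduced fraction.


|A| = 6.
Compute A + A by enumerating all 36 pairs.
A + A = {-16, -13, -10, -7, -5, -4, -2, 0, 1, 2, 3, 4, 6, 9, 10, 11, 12, 16, 17, 18}, so |A + A| = 20.
K = |A + A| / |A| = 20/6 = 10/3 ≈ 3.3333.
Reference: AP of size 6 gives K = 11/6 ≈ 1.8333; a fully generic set of size 6 gives K ≈ 3.5000.

|A| = 6, |A + A| = 20, K = 20/6 = 10/3.


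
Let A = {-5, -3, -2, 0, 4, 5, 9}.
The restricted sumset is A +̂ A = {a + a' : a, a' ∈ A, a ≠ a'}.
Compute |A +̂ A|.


Restricted sumset: A +̂ A = {a + a' : a ∈ A, a' ∈ A, a ≠ a'}.
Equivalently, take A + A and drop any sum 2a that is achievable ONLY as a + a for a ∈ A (i.e. sums representable only with equal summands).
Enumerate pairs (a, a') with a < a' (symmetric, so each unordered pair gives one sum; this covers all a ≠ a'):
  -5 + -3 = -8
  -5 + -2 = -7
  -5 + 0 = -5
  -5 + 4 = -1
  -5 + 5 = 0
  -5 + 9 = 4
  -3 + -2 = -5
  -3 + 0 = -3
  -3 + 4 = 1
  -3 + 5 = 2
  -3 + 9 = 6
  -2 + 0 = -2
  -2 + 4 = 2
  -2 + 5 = 3
  -2 + 9 = 7
  0 + 4 = 4
  0 + 5 = 5
  0 + 9 = 9
  4 + 5 = 9
  4 + 9 = 13
  5 + 9 = 14
Collected distinct sums: {-8, -7, -5, -3, -2, -1, 0, 1, 2, 3, 4, 5, 6, 7, 9, 13, 14}
|A +̂ A| = 17
(Reference bound: |A +̂ A| ≥ 2|A| - 3 for |A| ≥ 2, with |A| = 7 giving ≥ 11.)

|A +̂ A| = 17


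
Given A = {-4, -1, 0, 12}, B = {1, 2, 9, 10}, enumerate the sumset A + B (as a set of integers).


A + B = {a + b : a ∈ A, b ∈ B}.
Enumerate all |A|·|B| = 4·4 = 16 pairs (a, b) and collect distinct sums.
a = -4: -4+1=-3, -4+2=-2, -4+9=5, -4+10=6
a = -1: -1+1=0, -1+2=1, -1+9=8, -1+10=9
a = 0: 0+1=1, 0+2=2, 0+9=9, 0+10=10
a = 12: 12+1=13, 12+2=14, 12+9=21, 12+10=22
Collecting distinct sums: A + B = {-3, -2, 0, 1, 2, 5, 6, 8, 9, 10, 13, 14, 21, 22}
|A + B| = 14

A + B = {-3, -2, 0, 1, 2, 5, 6, 8, 9, 10, 13, 14, 21, 22}


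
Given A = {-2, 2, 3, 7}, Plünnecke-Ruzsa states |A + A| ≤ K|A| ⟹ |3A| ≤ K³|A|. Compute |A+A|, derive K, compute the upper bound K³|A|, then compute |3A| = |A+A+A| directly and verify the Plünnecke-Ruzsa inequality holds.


|A| = 4.
Step 1: Compute A + A by enumerating all 16 pairs.
A + A = {-4, 0, 1, 4, 5, 6, 9, 10, 14}, so |A + A| = 9.
Step 2: Doubling constant K = |A + A|/|A| = 9/4 = 9/4 ≈ 2.2500.
Step 3: Plünnecke-Ruzsa gives |3A| ≤ K³·|A| = (2.2500)³ · 4 ≈ 45.5625.
Step 4: Compute 3A = A + A + A directly by enumerating all triples (a,b,c) ∈ A³; |3A| = 16.
Step 5: Check 16 ≤ 45.5625? Yes ✓.

K = 9/4, Plünnecke-Ruzsa bound K³|A| ≈ 45.5625, |3A| = 16, inequality holds.


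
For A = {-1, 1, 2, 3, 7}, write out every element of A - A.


A - A = {a - a' : a, a' ∈ A}.
Compute a - a' for each ordered pair (a, a'):
a = -1: -1--1=0, -1-1=-2, -1-2=-3, -1-3=-4, -1-7=-8
a = 1: 1--1=2, 1-1=0, 1-2=-1, 1-3=-2, 1-7=-6
a = 2: 2--1=3, 2-1=1, 2-2=0, 2-3=-1, 2-7=-5
a = 3: 3--1=4, 3-1=2, 3-2=1, 3-3=0, 3-7=-4
a = 7: 7--1=8, 7-1=6, 7-2=5, 7-3=4, 7-7=0
Collecting distinct values (and noting 0 appears from a-a):
A - A = {-8, -6, -5, -4, -3, -2, -1, 0, 1, 2, 3, 4, 5, 6, 8}
|A - A| = 15

A - A = {-8, -6, -5, -4, -3, -2, -1, 0, 1, 2, 3, 4, 5, 6, 8}


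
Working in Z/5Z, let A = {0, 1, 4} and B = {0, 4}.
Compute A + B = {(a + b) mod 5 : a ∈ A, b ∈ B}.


Work in Z/5Z: reduce every sum a + b modulo 5.
Enumerate all 6 pairs:
a = 0: 0+0=0, 0+4=4
a = 1: 1+0=1, 1+4=0
a = 4: 4+0=4, 4+4=3
Distinct residues collected: {0, 1, 3, 4}
|A + B| = 4 (out of 5 total residues).

A + B = {0, 1, 3, 4}


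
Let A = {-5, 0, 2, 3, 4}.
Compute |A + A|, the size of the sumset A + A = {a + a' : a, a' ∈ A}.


A + A = {a + a' : a, a' ∈ A}; |A| = 5.
General bounds: 2|A| - 1 ≤ |A + A| ≤ |A|(|A|+1)/2, i.e. 9 ≤ |A + A| ≤ 15.
Lower bound 2|A|-1 is attained iff A is an arithmetic progression.
Enumerate sums a + a' for a ≤ a' (symmetric, so this suffices):
a = -5: -5+-5=-10, -5+0=-5, -5+2=-3, -5+3=-2, -5+4=-1
a = 0: 0+0=0, 0+2=2, 0+3=3, 0+4=4
a = 2: 2+2=4, 2+3=5, 2+4=6
a = 3: 3+3=6, 3+4=7
a = 4: 4+4=8
Distinct sums: {-10, -5, -3, -2, -1, 0, 2, 3, 4, 5, 6, 7, 8}
|A + A| = 13

|A + A| = 13


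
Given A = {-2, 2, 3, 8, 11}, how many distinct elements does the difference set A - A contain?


A - A = {a - a' : a, a' ∈ A}; |A| = 5.
Bounds: 2|A|-1 ≤ |A - A| ≤ |A|² - |A| + 1, i.e. 9 ≤ |A - A| ≤ 21.
Note: 0 ∈ A - A always (from a - a). The set is symmetric: if d ∈ A - A then -d ∈ A - A.
Enumerate nonzero differences d = a - a' with a > a' (then include -d):
Positive differences: {1, 3, 4, 5, 6, 8, 9, 10, 13}
Full difference set: {0} ∪ (positive diffs) ∪ (negative diffs).
|A - A| = 1 + 2·9 = 19 (matches direct enumeration: 19).

|A - A| = 19


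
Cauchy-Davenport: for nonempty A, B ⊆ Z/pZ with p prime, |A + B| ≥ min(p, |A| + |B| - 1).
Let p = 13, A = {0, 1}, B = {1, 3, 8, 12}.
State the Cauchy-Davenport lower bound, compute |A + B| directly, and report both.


Cauchy-Davenport: |A + B| ≥ min(p, |A| + |B| - 1) for A, B nonempty in Z/pZ.
|A| = 2, |B| = 4, p = 13.
CD lower bound = min(13, 2 + 4 - 1) = min(13, 5) = 5.
Compute A + B mod 13 directly:
a = 0: 0+1=1, 0+3=3, 0+8=8, 0+12=12
a = 1: 1+1=2, 1+3=4, 1+8=9, 1+12=0
A + B = {0, 1, 2, 3, 4, 8, 9, 12}, so |A + B| = 8.
Verify: 8 ≥ 5? Yes ✓.

CD lower bound = 5, actual |A + B| = 8.


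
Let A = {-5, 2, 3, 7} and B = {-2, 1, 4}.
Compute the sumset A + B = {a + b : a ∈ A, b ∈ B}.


A + B = {a + b : a ∈ A, b ∈ B}.
Enumerate all |A|·|B| = 4·3 = 12 pairs (a, b) and collect distinct sums.
a = -5: -5+-2=-7, -5+1=-4, -5+4=-1
a = 2: 2+-2=0, 2+1=3, 2+4=6
a = 3: 3+-2=1, 3+1=4, 3+4=7
a = 7: 7+-2=5, 7+1=8, 7+4=11
Collecting distinct sums: A + B = {-7, -4, -1, 0, 1, 3, 4, 5, 6, 7, 8, 11}
|A + B| = 12

A + B = {-7, -4, -1, 0, 1, 3, 4, 5, 6, 7, 8, 11}


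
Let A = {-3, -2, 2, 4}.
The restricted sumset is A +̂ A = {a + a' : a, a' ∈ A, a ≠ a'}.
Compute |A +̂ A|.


Restricted sumset: A +̂ A = {a + a' : a ∈ A, a' ∈ A, a ≠ a'}.
Equivalently, take A + A and drop any sum 2a that is achievable ONLY as a + a for a ∈ A (i.e. sums representable only with equal summands).
Enumerate pairs (a, a') with a < a' (symmetric, so each unordered pair gives one sum; this covers all a ≠ a'):
  -3 + -2 = -5
  -3 + 2 = -1
  -3 + 4 = 1
  -2 + 2 = 0
  -2 + 4 = 2
  2 + 4 = 6
Collected distinct sums: {-5, -1, 0, 1, 2, 6}
|A +̂ A| = 6
(Reference bound: |A +̂ A| ≥ 2|A| - 3 for |A| ≥ 2, with |A| = 4 giving ≥ 5.)

|A +̂ A| = 6


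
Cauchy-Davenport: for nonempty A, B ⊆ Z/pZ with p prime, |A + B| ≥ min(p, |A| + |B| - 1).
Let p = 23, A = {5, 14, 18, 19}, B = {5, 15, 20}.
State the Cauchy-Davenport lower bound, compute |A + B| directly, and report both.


Cauchy-Davenport: |A + B| ≥ min(p, |A| + |B| - 1) for A, B nonempty in Z/pZ.
|A| = 4, |B| = 3, p = 23.
CD lower bound = min(23, 4 + 3 - 1) = min(23, 6) = 6.
Compute A + B mod 23 directly:
a = 5: 5+5=10, 5+15=20, 5+20=2
a = 14: 14+5=19, 14+15=6, 14+20=11
a = 18: 18+5=0, 18+15=10, 18+20=15
a = 19: 19+5=1, 19+15=11, 19+20=16
A + B = {0, 1, 2, 6, 10, 11, 15, 16, 19, 20}, so |A + B| = 10.
Verify: 10 ≥ 6? Yes ✓.

CD lower bound = 6, actual |A + B| = 10.


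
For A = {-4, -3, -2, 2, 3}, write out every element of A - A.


A - A = {a - a' : a, a' ∈ A}.
Compute a - a' for each ordered pair (a, a'):
a = -4: -4--4=0, -4--3=-1, -4--2=-2, -4-2=-6, -4-3=-7
a = -3: -3--4=1, -3--3=0, -3--2=-1, -3-2=-5, -3-3=-6
a = -2: -2--4=2, -2--3=1, -2--2=0, -2-2=-4, -2-3=-5
a = 2: 2--4=6, 2--3=5, 2--2=4, 2-2=0, 2-3=-1
a = 3: 3--4=7, 3--3=6, 3--2=5, 3-2=1, 3-3=0
Collecting distinct values (and noting 0 appears from a-a):
A - A = {-7, -6, -5, -4, -2, -1, 0, 1, 2, 4, 5, 6, 7}
|A - A| = 13

A - A = {-7, -6, -5, -4, -2, -1, 0, 1, 2, 4, 5, 6, 7}


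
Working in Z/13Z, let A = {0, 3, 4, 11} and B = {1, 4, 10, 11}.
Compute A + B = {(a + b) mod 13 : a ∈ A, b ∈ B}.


Work in Z/13Z: reduce every sum a + b modulo 13.
Enumerate all 16 pairs:
a = 0: 0+1=1, 0+4=4, 0+10=10, 0+11=11
a = 3: 3+1=4, 3+4=7, 3+10=0, 3+11=1
a = 4: 4+1=5, 4+4=8, 4+10=1, 4+11=2
a = 11: 11+1=12, 11+4=2, 11+10=8, 11+11=9
Distinct residues collected: {0, 1, 2, 4, 5, 7, 8, 9, 10, 11, 12}
|A + B| = 11 (out of 13 total residues).

A + B = {0, 1, 2, 4, 5, 7, 8, 9, 10, 11, 12}


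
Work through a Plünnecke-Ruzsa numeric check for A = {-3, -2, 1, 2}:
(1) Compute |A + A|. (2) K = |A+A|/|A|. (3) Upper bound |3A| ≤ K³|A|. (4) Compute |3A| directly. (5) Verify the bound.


|A| = 4.
Step 1: Compute A + A by enumerating all 16 pairs.
A + A = {-6, -5, -4, -2, -1, 0, 2, 3, 4}, so |A + A| = 9.
Step 2: Doubling constant K = |A + A|/|A| = 9/4 = 9/4 ≈ 2.2500.
Step 3: Plünnecke-Ruzsa gives |3A| ≤ K³·|A| = (2.2500)³ · 4 ≈ 45.5625.
Step 4: Compute 3A = A + A + A directly by enumerating all triples (a,b,c) ∈ A³; |3A| = 16.
Step 5: Check 16 ≤ 45.5625? Yes ✓.

K = 9/4, Plünnecke-Ruzsa bound K³|A| ≈ 45.5625, |3A| = 16, inequality holds.


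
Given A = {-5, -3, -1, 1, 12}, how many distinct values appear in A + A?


A + A = {a + a' : a, a' ∈ A}; |A| = 5.
General bounds: 2|A| - 1 ≤ |A + A| ≤ |A|(|A|+1)/2, i.e. 9 ≤ |A + A| ≤ 15.
Lower bound 2|A|-1 is attained iff A is an arithmetic progression.
Enumerate sums a + a' for a ≤ a' (symmetric, so this suffices):
a = -5: -5+-5=-10, -5+-3=-8, -5+-1=-6, -5+1=-4, -5+12=7
a = -3: -3+-3=-6, -3+-1=-4, -3+1=-2, -3+12=9
a = -1: -1+-1=-2, -1+1=0, -1+12=11
a = 1: 1+1=2, 1+12=13
a = 12: 12+12=24
Distinct sums: {-10, -8, -6, -4, -2, 0, 2, 7, 9, 11, 13, 24}
|A + A| = 12

|A + A| = 12


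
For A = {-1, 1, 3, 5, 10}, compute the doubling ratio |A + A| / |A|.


|A| = 5.
Compute A + A by enumerating all 25 pairs.
A + A = {-2, 0, 2, 4, 6, 8, 9, 10, 11, 13, 15, 20}, so |A + A| = 12.
K = |A + A| / |A| = 12/5 (already in lowest terms) ≈ 2.4000.
Reference: AP of size 5 gives K = 9/5 ≈ 1.8000; a fully generic set of size 5 gives K ≈ 3.0000.

|A| = 5, |A + A| = 12, K = 12/5.


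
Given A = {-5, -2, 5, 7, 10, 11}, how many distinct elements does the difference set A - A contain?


A - A = {a - a' : a, a' ∈ A}; |A| = 6.
Bounds: 2|A|-1 ≤ |A - A| ≤ |A|² - |A| + 1, i.e. 11 ≤ |A - A| ≤ 31.
Note: 0 ∈ A - A always (from a - a). The set is symmetric: if d ∈ A - A then -d ∈ A - A.
Enumerate nonzero differences d = a - a' with a > a' (then include -d):
Positive differences: {1, 2, 3, 4, 5, 6, 7, 9, 10, 12, 13, 15, 16}
Full difference set: {0} ∪ (positive diffs) ∪ (negative diffs).
|A - A| = 1 + 2·13 = 27 (matches direct enumeration: 27).

|A - A| = 27


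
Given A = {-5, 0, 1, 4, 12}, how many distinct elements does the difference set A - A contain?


A - A = {a - a' : a, a' ∈ A}; |A| = 5.
Bounds: 2|A|-1 ≤ |A - A| ≤ |A|² - |A| + 1, i.e. 9 ≤ |A - A| ≤ 21.
Note: 0 ∈ A - A always (from a - a). The set is symmetric: if d ∈ A - A then -d ∈ A - A.
Enumerate nonzero differences d = a - a' with a > a' (then include -d):
Positive differences: {1, 3, 4, 5, 6, 8, 9, 11, 12, 17}
Full difference set: {0} ∪ (positive diffs) ∪ (negative diffs).
|A - A| = 1 + 2·10 = 21 (matches direct enumeration: 21).

|A - A| = 21


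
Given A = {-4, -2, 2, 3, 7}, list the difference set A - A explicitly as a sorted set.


A - A = {a - a' : a, a' ∈ A}.
Compute a - a' for each ordered pair (a, a'):
a = -4: -4--4=0, -4--2=-2, -4-2=-6, -4-3=-7, -4-7=-11
a = -2: -2--4=2, -2--2=0, -2-2=-4, -2-3=-5, -2-7=-9
a = 2: 2--4=6, 2--2=4, 2-2=0, 2-3=-1, 2-7=-5
a = 3: 3--4=7, 3--2=5, 3-2=1, 3-3=0, 3-7=-4
a = 7: 7--4=11, 7--2=9, 7-2=5, 7-3=4, 7-7=0
Collecting distinct values (and noting 0 appears from a-a):
A - A = {-11, -9, -7, -6, -5, -4, -2, -1, 0, 1, 2, 4, 5, 6, 7, 9, 11}
|A - A| = 17

A - A = {-11, -9, -7, -6, -5, -4, -2, -1, 0, 1, 2, 4, 5, 6, 7, 9, 11}


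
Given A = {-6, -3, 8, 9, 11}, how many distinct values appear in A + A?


A + A = {a + a' : a, a' ∈ A}; |A| = 5.
General bounds: 2|A| - 1 ≤ |A + A| ≤ |A|(|A|+1)/2, i.e. 9 ≤ |A + A| ≤ 15.
Lower bound 2|A|-1 is attained iff A is an arithmetic progression.
Enumerate sums a + a' for a ≤ a' (symmetric, so this suffices):
a = -6: -6+-6=-12, -6+-3=-9, -6+8=2, -6+9=3, -6+11=5
a = -3: -3+-3=-6, -3+8=5, -3+9=6, -3+11=8
a = 8: 8+8=16, 8+9=17, 8+11=19
a = 9: 9+9=18, 9+11=20
a = 11: 11+11=22
Distinct sums: {-12, -9, -6, 2, 3, 5, 6, 8, 16, 17, 18, 19, 20, 22}
|A + A| = 14

|A + A| = 14


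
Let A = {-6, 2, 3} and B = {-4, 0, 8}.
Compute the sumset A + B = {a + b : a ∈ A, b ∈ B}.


A + B = {a + b : a ∈ A, b ∈ B}.
Enumerate all |A|·|B| = 3·3 = 9 pairs (a, b) and collect distinct sums.
a = -6: -6+-4=-10, -6+0=-6, -6+8=2
a = 2: 2+-4=-2, 2+0=2, 2+8=10
a = 3: 3+-4=-1, 3+0=3, 3+8=11
Collecting distinct sums: A + B = {-10, -6, -2, -1, 2, 3, 10, 11}
|A + B| = 8

A + B = {-10, -6, -2, -1, 2, 3, 10, 11}


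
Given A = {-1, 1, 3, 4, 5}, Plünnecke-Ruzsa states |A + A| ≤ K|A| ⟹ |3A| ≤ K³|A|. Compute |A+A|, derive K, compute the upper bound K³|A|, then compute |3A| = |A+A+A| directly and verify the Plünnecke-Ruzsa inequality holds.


|A| = 5.
Step 1: Compute A + A by enumerating all 25 pairs.
A + A = {-2, 0, 2, 3, 4, 5, 6, 7, 8, 9, 10}, so |A + A| = 11.
Step 2: Doubling constant K = |A + A|/|A| = 11/5 = 11/5 ≈ 2.2000.
Step 3: Plünnecke-Ruzsa gives |3A| ≤ K³·|A| = (2.2000)³ · 5 ≈ 53.2400.
Step 4: Compute 3A = A + A + A directly by enumerating all triples (a,b,c) ∈ A³; |3A| = 17.
Step 5: Check 17 ≤ 53.2400? Yes ✓.

K = 11/5, Plünnecke-Ruzsa bound K³|A| ≈ 53.2400, |3A| = 17, inequality holds.


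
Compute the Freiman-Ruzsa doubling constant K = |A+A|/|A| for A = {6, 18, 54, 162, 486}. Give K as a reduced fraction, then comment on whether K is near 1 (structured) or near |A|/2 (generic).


|A| = 5.
Compute A + A by enumerating all 25 pairs.
A + A = {12, 24, 36, 60, 72, 108, 168, 180, 216, 324, 492, 504, 540, 648, 972}, so |A + A| = 15.
K = |A + A| / |A| = 15/5 = 3/1 ≈ 3.0000.
Reference: AP of size 5 gives K = 9/5 ≈ 1.8000; a fully generic set of size 5 gives K ≈ 3.0000.

|A| = 5, |A + A| = 15, K = 15/5 = 3/1.


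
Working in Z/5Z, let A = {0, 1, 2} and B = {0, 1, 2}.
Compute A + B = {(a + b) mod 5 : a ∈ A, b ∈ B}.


Work in Z/5Z: reduce every sum a + b modulo 5.
Enumerate all 9 pairs:
a = 0: 0+0=0, 0+1=1, 0+2=2
a = 1: 1+0=1, 1+1=2, 1+2=3
a = 2: 2+0=2, 2+1=3, 2+2=4
Distinct residues collected: {0, 1, 2, 3, 4}
|A + B| = 5 (out of 5 total residues).

A + B = {0, 1, 2, 3, 4}


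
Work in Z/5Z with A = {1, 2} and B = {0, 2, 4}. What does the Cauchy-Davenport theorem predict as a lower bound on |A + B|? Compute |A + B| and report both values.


Cauchy-Davenport: |A + B| ≥ min(p, |A| + |B| - 1) for A, B nonempty in Z/pZ.
|A| = 2, |B| = 3, p = 5.
CD lower bound = min(5, 2 + 3 - 1) = min(5, 4) = 4.
Compute A + B mod 5 directly:
a = 1: 1+0=1, 1+2=3, 1+4=0
a = 2: 2+0=2, 2+2=4, 2+4=1
A + B = {0, 1, 2, 3, 4}, so |A + B| = 5.
Verify: 5 ≥ 4? Yes ✓.

CD lower bound = 4, actual |A + B| = 5.


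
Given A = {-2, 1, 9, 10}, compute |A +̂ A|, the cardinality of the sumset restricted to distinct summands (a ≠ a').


Restricted sumset: A +̂ A = {a + a' : a ∈ A, a' ∈ A, a ≠ a'}.
Equivalently, take A + A and drop any sum 2a that is achievable ONLY as a + a for a ∈ A (i.e. sums representable only with equal summands).
Enumerate pairs (a, a') with a < a' (symmetric, so each unordered pair gives one sum; this covers all a ≠ a'):
  -2 + 1 = -1
  -2 + 9 = 7
  -2 + 10 = 8
  1 + 9 = 10
  1 + 10 = 11
  9 + 10 = 19
Collected distinct sums: {-1, 7, 8, 10, 11, 19}
|A +̂ A| = 6
(Reference bound: |A +̂ A| ≥ 2|A| - 3 for |A| ≥ 2, with |A| = 4 giving ≥ 5.)

|A +̂ A| = 6


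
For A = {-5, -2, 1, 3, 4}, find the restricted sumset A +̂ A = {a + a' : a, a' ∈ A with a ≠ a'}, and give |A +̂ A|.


Restricted sumset: A +̂ A = {a + a' : a ∈ A, a' ∈ A, a ≠ a'}.
Equivalently, take A + A and drop any sum 2a that is achievable ONLY as a + a for a ∈ A (i.e. sums representable only with equal summands).
Enumerate pairs (a, a') with a < a' (symmetric, so each unordered pair gives one sum; this covers all a ≠ a'):
  -5 + -2 = -7
  -5 + 1 = -4
  -5 + 3 = -2
  -5 + 4 = -1
  -2 + 1 = -1
  -2 + 3 = 1
  -2 + 4 = 2
  1 + 3 = 4
  1 + 4 = 5
  3 + 4 = 7
Collected distinct sums: {-7, -4, -2, -1, 1, 2, 4, 5, 7}
|A +̂ A| = 9
(Reference bound: |A +̂ A| ≥ 2|A| - 3 for |A| ≥ 2, with |A| = 5 giving ≥ 7.)

|A +̂ A| = 9


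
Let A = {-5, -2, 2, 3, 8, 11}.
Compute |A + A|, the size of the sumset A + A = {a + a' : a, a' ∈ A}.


A + A = {a + a' : a, a' ∈ A}; |A| = 6.
General bounds: 2|A| - 1 ≤ |A + A| ≤ |A|(|A|+1)/2, i.e. 11 ≤ |A + A| ≤ 21.
Lower bound 2|A|-1 is attained iff A is an arithmetic progression.
Enumerate sums a + a' for a ≤ a' (symmetric, so this suffices):
a = -5: -5+-5=-10, -5+-2=-7, -5+2=-3, -5+3=-2, -5+8=3, -5+11=6
a = -2: -2+-2=-4, -2+2=0, -2+3=1, -2+8=6, -2+11=9
a = 2: 2+2=4, 2+3=5, 2+8=10, 2+11=13
a = 3: 3+3=6, 3+8=11, 3+11=14
a = 8: 8+8=16, 8+11=19
a = 11: 11+11=22
Distinct sums: {-10, -7, -4, -3, -2, 0, 1, 3, 4, 5, 6, 9, 10, 11, 13, 14, 16, 19, 22}
|A + A| = 19

|A + A| = 19


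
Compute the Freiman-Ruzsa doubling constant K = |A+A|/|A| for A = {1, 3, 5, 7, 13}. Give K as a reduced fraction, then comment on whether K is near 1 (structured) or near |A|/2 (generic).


|A| = 5.
Compute A + A by enumerating all 25 pairs.
A + A = {2, 4, 6, 8, 10, 12, 14, 16, 18, 20, 26}, so |A + A| = 11.
K = |A + A| / |A| = 11/5 (already in lowest terms) ≈ 2.2000.
Reference: AP of size 5 gives K = 9/5 ≈ 1.8000; a fully generic set of size 5 gives K ≈ 3.0000.

|A| = 5, |A + A| = 11, K = 11/5.


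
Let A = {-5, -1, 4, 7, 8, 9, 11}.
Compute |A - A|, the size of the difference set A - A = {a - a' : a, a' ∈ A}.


A - A = {a - a' : a, a' ∈ A}; |A| = 7.
Bounds: 2|A|-1 ≤ |A - A| ≤ |A|² - |A| + 1, i.e. 13 ≤ |A - A| ≤ 43.
Note: 0 ∈ A - A always (from a - a). The set is symmetric: if d ∈ A - A then -d ∈ A - A.
Enumerate nonzero differences d = a - a' with a > a' (then include -d):
Positive differences: {1, 2, 3, 4, 5, 7, 8, 9, 10, 12, 13, 14, 16}
Full difference set: {0} ∪ (positive diffs) ∪ (negative diffs).
|A - A| = 1 + 2·13 = 27 (matches direct enumeration: 27).

|A - A| = 27


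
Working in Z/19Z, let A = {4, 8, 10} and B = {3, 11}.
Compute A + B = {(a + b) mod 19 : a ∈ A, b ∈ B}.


Work in Z/19Z: reduce every sum a + b modulo 19.
Enumerate all 6 pairs:
a = 4: 4+3=7, 4+11=15
a = 8: 8+3=11, 8+11=0
a = 10: 10+3=13, 10+11=2
Distinct residues collected: {0, 2, 7, 11, 13, 15}
|A + B| = 6 (out of 19 total residues).

A + B = {0, 2, 7, 11, 13, 15}


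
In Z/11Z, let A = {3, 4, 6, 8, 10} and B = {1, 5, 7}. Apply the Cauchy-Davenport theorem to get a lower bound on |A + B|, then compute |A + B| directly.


Cauchy-Davenport: |A + B| ≥ min(p, |A| + |B| - 1) for A, B nonempty in Z/pZ.
|A| = 5, |B| = 3, p = 11.
CD lower bound = min(11, 5 + 3 - 1) = min(11, 7) = 7.
Compute A + B mod 11 directly:
a = 3: 3+1=4, 3+5=8, 3+7=10
a = 4: 4+1=5, 4+5=9, 4+7=0
a = 6: 6+1=7, 6+5=0, 6+7=2
a = 8: 8+1=9, 8+5=2, 8+7=4
a = 10: 10+1=0, 10+5=4, 10+7=6
A + B = {0, 2, 4, 5, 6, 7, 8, 9, 10}, so |A + B| = 9.
Verify: 9 ≥ 7? Yes ✓.

CD lower bound = 7, actual |A + B| = 9.


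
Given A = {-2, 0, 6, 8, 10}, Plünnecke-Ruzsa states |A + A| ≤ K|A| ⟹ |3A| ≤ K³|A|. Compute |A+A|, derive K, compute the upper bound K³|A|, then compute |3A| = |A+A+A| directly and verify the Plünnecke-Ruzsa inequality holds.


|A| = 5.
Step 1: Compute A + A by enumerating all 25 pairs.
A + A = {-4, -2, 0, 4, 6, 8, 10, 12, 14, 16, 18, 20}, so |A + A| = 12.
Step 2: Doubling constant K = |A + A|/|A| = 12/5 = 12/5 ≈ 2.4000.
Step 3: Plünnecke-Ruzsa gives |3A| ≤ K³·|A| = (2.4000)³ · 5 ≈ 69.1200.
Step 4: Compute 3A = A + A + A directly by enumerating all triples (a,b,c) ∈ A³; |3A| = 19.
Step 5: Check 19 ≤ 69.1200? Yes ✓.

K = 12/5, Plünnecke-Ruzsa bound K³|A| ≈ 69.1200, |3A| = 19, inequality holds.


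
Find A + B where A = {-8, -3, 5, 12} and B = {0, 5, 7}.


A + B = {a + b : a ∈ A, b ∈ B}.
Enumerate all |A|·|B| = 4·3 = 12 pairs (a, b) and collect distinct sums.
a = -8: -8+0=-8, -8+5=-3, -8+7=-1
a = -3: -3+0=-3, -3+5=2, -3+7=4
a = 5: 5+0=5, 5+5=10, 5+7=12
a = 12: 12+0=12, 12+5=17, 12+7=19
Collecting distinct sums: A + B = {-8, -3, -1, 2, 4, 5, 10, 12, 17, 19}
|A + B| = 10

A + B = {-8, -3, -1, 2, 4, 5, 10, 12, 17, 19}


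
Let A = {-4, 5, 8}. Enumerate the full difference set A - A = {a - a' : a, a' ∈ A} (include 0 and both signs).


A - A = {a - a' : a, a' ∈ A}.
Compute a - a' for each ordered pair (a, a'):
a = -4: -4--4=0, -4-5=-9, -4-8=-12
a = 5: 5--4=9, 5-5=0, 5-8=-3
a = 8: 8--4=12, 8-5=3, 8-8=0
Collecting distinct values (and noting 0 appears from a-a):
A - A = {-12, -9, -3, 0, 3, 9, 12}
|A - A| = 7

A - A = {-12, -9, -3, 0, 3, 9, 12}


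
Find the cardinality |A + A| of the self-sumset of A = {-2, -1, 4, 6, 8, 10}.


A + A = {a + a' : a, a' ∈ A}; |A| = 6.
General bounds: 2|A| - 1 ≤ |A + A| ≤ |A|(|A|+1)/2, i.e. 11 ≤ |A + A| ≤ 21.
Lower bound 2|A|-1 is attained iff A is an arithmetic progression.
Enumerate sums a + a' for a ≤ a' (symmetric, so this suffices):
a = -2: -2+-2=-4, -2+-1=-3, -2+4=2, -2+6=4, -2+8=6, -2+10=8
a = -1: -1+-1=-2, -1+4=3, -1+6=5, -1+8=7, -1+10=9
a = 4: 4+4=8, 4+6=10, 4+8=12, 4+10=14
a = 6: 6+6=12, 6+8=14, 6+10=16
a = 8: 8+8=16, 8+10=18
a = 10: 10+10=20
Distinct sums: {-4, -3, -2, 2, 3, 4, 5, 6, 7, 8, 9, 10, 12, 14, 16, 18, 20}
|A + A| = 17

|A + A| = 17


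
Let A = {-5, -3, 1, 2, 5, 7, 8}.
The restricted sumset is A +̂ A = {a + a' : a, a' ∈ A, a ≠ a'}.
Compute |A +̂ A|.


Restricted sumset: A +̂ A = {a + a' : a ∈ A, a' ∈ A, a ≠ a'}.
Equivalently, take A + A and drop any sum 2a that is achievable ONLY as a + a for a ∈ A (i.e. sums representable only with equal summands).
Enumerate pairs (a, a') with a < a' (symmetric, so each unordered pair gives one sum; this covers all a ≠ a'):
  -5 + -3 = -8
  -5 + 1 = -4
  -5 + 2 = -3
  -5 + 5 = 0
  -5 + 7 = 2
  -5 + 8 = 3
  -3 + 1 = -2
  -3 + 2 = -1
  -3 + 5 = 2
  -3 + 7 = 4
  -3 + 8 = 5
  1 + 2 = 3
  1 + 5 = 6
  1 + 7 = 8
  1 + 8 = 9
  2 + 5 = 7
  2 + 7 = 9
  2 + 8 = 10
  5 + 7 = 12
  5 + 8 = 13
  7 + 8 = 15
Collected distinct sums: {-8, -4, -3, -2, -1, 0, 2, 3, 4, 5, 6, 7, 8, 9, 10, 12, 13, 15}
|A +̂ A| = 18
(Reference bound: |A +̂ A| ≥ 2|A| - 3 for |A| ≥ 2, with |A| = 7 giving ≥ 11.)

|A +̂ A| = 18


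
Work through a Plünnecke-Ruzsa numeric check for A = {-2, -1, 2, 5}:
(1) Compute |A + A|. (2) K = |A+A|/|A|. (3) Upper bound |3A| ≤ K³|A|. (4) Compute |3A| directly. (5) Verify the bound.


|A| = 4.
Step 1: Compute A + A by enumerating all 16 pairs.
A + A = {-4, -3, -2, 0, 1, 3, 4, 7, 10}, so |A + A| = 9.
Step 2: Doubling constant K = |A + A|/|A| = 9/4 = 9/4 ≈ 2.2500.
Step 3: Plünnecke-Ruzsa gives |3A| ≤ K³·|A| = (2.2500)³ · 4 ≈ 45.5625.
Step 4: Compute 3A = A + A + A directly by enumerating all triples (a,b,c) ∈ A³; |3A| = 16.
Step 5: Check 16 ≤ 45.5625? Yes ✓.

K = 9/4, Plünnecke-Ruzsa bound K³|A| ≈ 45.5625, |3A| = 16, inequality holds.


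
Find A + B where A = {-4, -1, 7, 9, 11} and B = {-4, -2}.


A + B = {a + b : a ∈ A, b ∈ B}.
Enumerate all |A|·|B| = 5·2 = 10 pairs (a, b) and collect distinct sums.
a = -4: -4+-4=-8, -4+-2=-6
a = -1: -1+-4=-5, -1+-2=-3
a = 7: 7+-4=3, 7+-2=5
a = 9: 9+-4=5, 9+-2=7
a = 11: 11+-4=7, 11+-2=9
Collecting distinct sums: A + B = {-8, -6, -5, -3, 3, 5, 7, 9}
|A + B| = 8

A + B = {-8, -6, -5, -3, 3, 5, 7, 9}


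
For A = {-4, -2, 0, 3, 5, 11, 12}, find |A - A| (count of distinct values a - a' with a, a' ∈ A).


A - A = {a - a' : a, a' ∈ A}; |A| = 7.
Bounds: 2|A|-1 ≤ |A - A| ≤ |A|² - |A| + 1, i.e. 13 ≤ |A - A| ≤ 43.
Note: 0 ∈ A - A always (from a - a). The set is symmetric: if d ∈ A - A then -d ∈ A - A.
Enumerate nonzero differences d = a - a' with a > a' (then include -d):
Positive differences: {1, 2, 3, 4, 5, 6, 7, 8, 9, 11, 12, 13, 14, 15, 16}
Full difference set: {0} ∪ (positive diffs) ∪ (negative diffs).
|A - A| = 1 + 2·15 = 31 (matches direct enumeration: 31).

|A - A| = 31


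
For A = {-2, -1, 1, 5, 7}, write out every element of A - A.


A - A = {a - a' : a, a' ∈ A}.
Compute a - a' for each ordered pair (a, a'):
a = -2: -2--2=0, -2--1=-1, -2-1=-3, -2-5=-7, -2-7=-9
a = -1: -1--2=1, -1--1=0, -1-1=-2, -1-5=-6, -1-7=-8
a = 1: 1--2=3, 1--1=2, 1-1=0, 1-5=-4, 1-7=-6
a = 5: 5--2=7, 5--1=6, 5-1=4, 5-5=0, 5-7=-2
a = 7: 7--2=9, 7--1=8, 7-1=6, 7-5=2, 7-7=0
Collecting distinct values (and noting 0 appears from a-a):
A - A = {-9, -8, -7, -6, -4, -3, -2, -1, 0, 1, 2, 3, 4, 6, 7, 8, 9}
|A - A| = 17

A - A = {-9, -8, -7, -6, -4, -3, -2, -1, 0, 1, 2, 3, 4, 6, 7, 8, 9}


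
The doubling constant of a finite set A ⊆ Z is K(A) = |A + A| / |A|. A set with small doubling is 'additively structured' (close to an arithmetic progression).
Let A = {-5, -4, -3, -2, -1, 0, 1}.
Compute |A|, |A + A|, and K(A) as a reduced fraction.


|A| = 7.
Compute A + A by enumerating all 49 pairs.
A + A = {-10, -9, -8, -7, -6, -5, -4, -3, -2, -1, 0, 1, 2}, so |A + A| = 13.
K = |A + A| / |A| = 13/7 (already in lowest terms) ≈ 1.8571.
Reference: AP of size 7 gives K = 13/7 ≈ 1.8571; a fully generic set of size 7 gives K ≈ 4.0000.

|A| = 7, |A + A| = 13, K = 13/7.


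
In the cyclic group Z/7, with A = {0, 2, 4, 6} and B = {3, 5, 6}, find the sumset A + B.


Work in Z/7Z: reduce every sum a + b modulo 7.
Enumerate all 12 pairs:
a = 0: 0+3=3, 0+5=5, 0+6=6
a = 2: 2+3=5, 2+5=0, 2+6=1
a = 4: 4+3=0, 4+5=2, 4+6=3
a = 6: 6+3=2, 6+5=4, 6+6=5
Distinct residues collected: {0, 1, 2, 3, 4, 5, 6}
|A + B| = 7 (out of 7 total residues).

A + B = {0, 1, 2, 3, 4, 5, 6}


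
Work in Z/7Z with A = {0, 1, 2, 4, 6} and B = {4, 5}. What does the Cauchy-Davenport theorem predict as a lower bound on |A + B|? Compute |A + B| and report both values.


Cauchy-Davenport: |A + B| ≥ min(p, |A| + |B| - 1) for A, B nonempty in Z/pZ.
|A| = 5, |B| = 2, p = 7.
CD lower bound = min(7, 5 + 2 - 1) = min(7, 6) = 6.
Compute A + B mod 7 directly:
a = 0: 0+4=4, 0+5=5
a = 1: 1+4=5, 1+5=6
a = 2: 2+4=6, 2+5=0
a = 4: 4+4=1, 4+5=2
a = 6: 6+4=3, 6+5=4
A + B = {0, 1, 2, 3, 4, 5, 6}, so |A + B| = 7.
Verify: 7 ≥ 6? Yes ✓.

CD lower bound = 6, actual |A + B| = 7.


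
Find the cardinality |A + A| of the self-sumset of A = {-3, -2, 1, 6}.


A + A = {a + a' : a, a' ∈ A}; |A| = 4.
General bounds: 2|A| - 1 ≤ |A + A| ≤ |A|(|A|+1)/2, i.e. 7 ≤ |A + A| ≤ 10.
Lower bound 2|A|-1 is attained iff A is an arithmetic progression.
Enumerate sums a + a' for a ≤ a' (symmetric, so this suffices):
a = -3: -3+-3=-6, -3+-2=-5, -3+1=-2, -3+6=3
a = -2: -2+-2=-4, -2+1=-1, -2+6=4
a = 1: 1+1=2, 1+6=7
a = 6: 6+6=12
Distinct sums: {-6, -5, -4, -2, -1, 2, 3, 4, 7, 12}
|A + A| = 10

|A + A| = 10


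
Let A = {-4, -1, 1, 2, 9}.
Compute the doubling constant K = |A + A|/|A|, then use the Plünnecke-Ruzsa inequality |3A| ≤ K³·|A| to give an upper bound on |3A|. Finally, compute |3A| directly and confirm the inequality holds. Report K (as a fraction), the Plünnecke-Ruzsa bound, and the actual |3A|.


|A| = 5.
Step 1: Compute A + A by enumerating all 25 pairs.
A + A = {-8, -5, -3, -2, 0, 1, 2, 3, 4, 5, 8, 10, 11, 18}, so |A + A| = 14.
Step 2: Doubling constant K = |A + A|/|A| = 14/5 = 14/5 ≈ 2.8000.
Step 3: Plünnecke-Ruzsa gives |3A| ≤ K³·|A| = (2.8000)³ · 5 ≈ 109.7600.
Step 4: Compute 3A = A + A + A directly by enumerating all triples (a,b,c) ∈ A³; |3A| = 26.
Step 5: Check 26 ≤ 109.7600? Yes ✓.

K = 14/5, Plünnecke-Ruzsa bound K³|A| ≈ 109.7600, |3A| = 26, inequality holds.


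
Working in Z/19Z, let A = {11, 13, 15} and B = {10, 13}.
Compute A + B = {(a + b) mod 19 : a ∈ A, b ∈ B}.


Work in Z/19Z: reduce every sum a + b modulo 19.
Enumerate all 6 pairs:
a = 11: 11+10=2, 11+13=5
a = 13: 13+10=4, 13+13=7
a = 15: 15+10=6, 15+13=9
Distinct residues collected: {2, 4, 5, 6, 7, 9}
|A + B| = 6 (out of 19 total residues).

A + B = {2, 4, 5, 6, 7, 9}
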